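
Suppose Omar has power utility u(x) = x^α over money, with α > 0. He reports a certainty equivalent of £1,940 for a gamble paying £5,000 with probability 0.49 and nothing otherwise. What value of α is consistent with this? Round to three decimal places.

The lottery's expected utility is 0.49·u(5000) + 0.51·u(0) = 0.49·5000^α (since u(0) = 0 for α > 0).
Setting u(1940) equal to that: 1940^α = 0.49·5000^α ⇒ (1940/5000)^α = 0.49.
Take logs: α = ln 0.49 / ln(1940/5000) ≈ 0.75347.

α ≈ 0.753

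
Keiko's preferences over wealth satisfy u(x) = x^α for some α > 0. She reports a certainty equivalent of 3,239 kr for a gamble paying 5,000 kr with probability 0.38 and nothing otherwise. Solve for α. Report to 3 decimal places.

α ≈ 2.229

Since u(0) = 0, the lottery's EU is 0.38·5000^α.
Setting u(3239) equal to that: 3239^α = 0.38·5000^α ⇒ (3239/5000)^α = 0.38.
Take logs: α = ln 0.38 / ln(3239/5000) ≈ 2.22857.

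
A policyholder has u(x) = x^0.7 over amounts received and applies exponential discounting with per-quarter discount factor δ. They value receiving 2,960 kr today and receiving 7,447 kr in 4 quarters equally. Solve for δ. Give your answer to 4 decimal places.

δ ≈ 0.8509

Equating discounted utilities: u(2960) = δ^4·u(7447) ⇒ δ^4 = u(2960)/u(7447).
Since u(x) = x^0.7, δ^4 = (2960/7447)^0.7 = 0.39748^0.7 = 0.52422.
Taking the 4th root: δ = 0.52422^(1/4) ≈ 0.8509.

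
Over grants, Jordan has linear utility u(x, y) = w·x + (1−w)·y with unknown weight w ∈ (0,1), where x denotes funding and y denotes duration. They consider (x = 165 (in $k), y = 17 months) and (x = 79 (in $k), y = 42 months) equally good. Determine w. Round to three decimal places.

Indifference: w·165 + (1−w)·17 = w·79 + (1−w)·42.
Collecting terms: w·86 = (1−w)·25.
Hence w = 25/(86+25) = 25/111 = 0.225.

w = 0.225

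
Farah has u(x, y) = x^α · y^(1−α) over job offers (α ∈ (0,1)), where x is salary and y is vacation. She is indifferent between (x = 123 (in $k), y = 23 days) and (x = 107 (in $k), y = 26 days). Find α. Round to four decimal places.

Set the two utilities equal: 123^α·23^(1−α) = 107^α·26^(1−α).
Rearrange to (123/107)^α = (26/23)^(1−α) and take logs: α·0.1393555 = (1−α)·0.1226023.
So α/(1−α) = (0.1226023)/(0.1393555) = 0.8797808, and α = 0.8797808/1.8797808 ≈ 0.4680.

α ≈ 0.4680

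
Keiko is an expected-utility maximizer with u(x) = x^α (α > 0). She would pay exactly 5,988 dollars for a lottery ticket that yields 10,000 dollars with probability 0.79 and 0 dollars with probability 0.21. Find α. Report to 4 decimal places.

α ≈ 0.4597

The lottery's expected utility is 0.79·u(10000) + 0.21·u(0) = 0.79·10000^α (since u(0) = 0 for α > 0).
Setting u(5988) equal to that: 5988^α = 0.79·10000^α ⇒ (5988/10000)^α = 0.79.
Taking logs: α·ln(5988/10000) = ln(0.79), so α = -0.2357223 / -0.5128276 ≈ 0.4597.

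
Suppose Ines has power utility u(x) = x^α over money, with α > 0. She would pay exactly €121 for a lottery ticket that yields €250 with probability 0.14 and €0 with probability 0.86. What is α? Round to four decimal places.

α ≈ 2.7094

Since u(0) = 0, the lottery's EU is 0.14·250^α.
Indifference: 121^α = 0.14·250^α, so (121/250)^α = 0.14.
Taking logs: α·ln(121/250) = ln(0.14), so α = -1.9661129 / -0.7256704 ≈ 2.7094.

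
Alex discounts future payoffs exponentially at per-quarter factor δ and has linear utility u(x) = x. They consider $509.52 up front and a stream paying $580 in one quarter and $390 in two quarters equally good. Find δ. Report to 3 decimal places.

δ ≈ 0.620

Equating present values: 509.52 = 580δ + 390δ².
So 390δ² + 580δ − 509.52 = 0.
The positive root is δ = [−580 + √(580² + 4·390·509.52)] / (2·390) = (−580 + 1063.603)/780 ≈ 0.620.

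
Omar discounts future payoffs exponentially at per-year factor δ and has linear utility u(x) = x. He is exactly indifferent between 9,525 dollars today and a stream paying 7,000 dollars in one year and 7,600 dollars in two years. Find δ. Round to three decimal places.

δ ≈ 0.750

Equating present values: 9525 = 7000δ + 7600δ².
So 7600δ² + 7000δ − 9525 = 0.
By the quadratic formula (taking the positive root), δ = (−7000 + √338560000.00) / 15200 ≈ 0.750.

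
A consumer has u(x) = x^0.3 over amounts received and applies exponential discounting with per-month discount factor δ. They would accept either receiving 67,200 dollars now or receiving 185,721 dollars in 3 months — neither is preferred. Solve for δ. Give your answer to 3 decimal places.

δ ≈ 0.903

Equating discounted utilities: u(67200) = δ^3·u(185721) ⇒ δ^3 = u(67200)/u(185721).
With u(x) = x^0.3: δ^3 = 67200^0.3/185721^0.3 = (67200/185721)^0.3 = 0.73714.
Hence δ = (0.73714)^(1/3) = 0.90334.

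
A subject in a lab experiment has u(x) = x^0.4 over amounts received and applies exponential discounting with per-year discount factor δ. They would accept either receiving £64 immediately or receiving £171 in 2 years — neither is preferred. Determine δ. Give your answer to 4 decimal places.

δ ≈ 0.8216

The payoff in 2 years is discounted by δ^2, so u(64) = δ^2·u(171) and δ^2 = u(64)/u(171).
Since u(x) = x^0.4, δ^2 = (64/171)^0.4 = 0.37427^0.4 = 0.67495.
Hence δ = (0.67495)^(1/2) = 0.821555.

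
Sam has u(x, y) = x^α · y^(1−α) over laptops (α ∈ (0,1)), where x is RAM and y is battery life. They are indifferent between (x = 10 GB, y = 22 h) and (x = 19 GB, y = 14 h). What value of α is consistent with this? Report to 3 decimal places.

α ≈ 0.413

Set the two utilities equal: 10^α·22^(1−α) = 19^α·14^(1−α).
(10/19)^α = (14/22)^(1−α); take logs: α·ln(10/19) = (1−α)·ln(14/22), i.e. α·-0.641854 = (1−α)·-0.451985.
So α/(1−α) = (-0.451985)/(-0.641854) = 0.704187, and α = 0.704187/1.704187 ≈ 0.413.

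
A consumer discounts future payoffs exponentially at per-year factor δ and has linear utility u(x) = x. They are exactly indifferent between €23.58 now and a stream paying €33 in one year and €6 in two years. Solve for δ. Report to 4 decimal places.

The stream is worth 33δ + 6δ² today, so 33δ + 6δ² = 23.58.
Rearranged: 6δ² + 33δ − 23.58 = 0.
The positive root is δ = [−33 + √(33² + 4·6·23.58)] / (2·6) = (−33 + 40.681)/12 ≈ 0.6401.

δ ≈ 0.6401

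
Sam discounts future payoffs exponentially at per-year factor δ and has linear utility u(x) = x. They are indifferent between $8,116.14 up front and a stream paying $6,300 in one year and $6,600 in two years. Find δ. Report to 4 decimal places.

The stream is worth 6300δ + 6600δ² today, so 6300δ + 6600δ² = 8116.14.
That is, 6600δ² + 6300δ − 8116.14 = 0, a quadratic in δ.
δ = (−6300 + √(6300² + 4·6600·8116.14)) / (2·6600) = (−6300 + √253956096.00) / 13200 ≈ 0.7300.

δ ≈ 0.7300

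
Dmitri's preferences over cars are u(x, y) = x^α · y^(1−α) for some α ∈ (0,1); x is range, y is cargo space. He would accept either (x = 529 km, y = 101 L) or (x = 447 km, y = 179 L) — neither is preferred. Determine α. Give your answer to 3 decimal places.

α ≈ 0.773

Set the two utilities equal: 529^α·101^(1−α) = 447^α·179^(1−α).
(529/447)^α = (179/101)^(1−α); take logs: α·ln(529/447) = (1−α)·ln(179/101), i.e. α·0.168430 = (1−α)·0.572265.
With A = 0.168430 and B = 0.572265: α·A = (1−α)·B, so α = B/(A+B) = 0.572265/0.740695 ≈ 0.773.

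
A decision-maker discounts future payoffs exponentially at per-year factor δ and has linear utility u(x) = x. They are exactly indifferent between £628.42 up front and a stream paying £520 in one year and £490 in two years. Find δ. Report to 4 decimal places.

The stream is worth 520δ + 490δ² today, so 520δ + 490δ² = 628.42.
Rearranged: 490δ² + 520δ − 628.42 = 0.
δ = (−520 + √(520² + 4·490·628.42)) / (2·490) = (−520 + √1502103.20) / 980 ≈ 0.7200.

δ ≈ 0.7200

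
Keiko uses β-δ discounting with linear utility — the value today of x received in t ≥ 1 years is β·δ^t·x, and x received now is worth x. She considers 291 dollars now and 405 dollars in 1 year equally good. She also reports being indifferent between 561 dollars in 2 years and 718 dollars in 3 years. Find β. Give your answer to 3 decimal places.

β ≈ 0.920

The second indifference involves only future payoffs, so β cancels: β·δ^2·561 = β·δ^3·718, giving δ = 561/718 = 0.78134.
Now use the now-vs-future pair: 291 = β·δ·405 gives β = 291/(0.78134·405) ≈ 0.920.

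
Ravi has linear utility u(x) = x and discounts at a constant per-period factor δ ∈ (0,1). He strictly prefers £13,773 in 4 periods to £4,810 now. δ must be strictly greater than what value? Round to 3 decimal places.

The preference means 4810 < δ^4·13773.
Hence δ^4 > 4810/13773 = 0.34923, and x ↦ x^(1/4) is increasing on (0,∞).
δ > (4810/13773)^(1/4) ≈ 0.769.

δ > 0.769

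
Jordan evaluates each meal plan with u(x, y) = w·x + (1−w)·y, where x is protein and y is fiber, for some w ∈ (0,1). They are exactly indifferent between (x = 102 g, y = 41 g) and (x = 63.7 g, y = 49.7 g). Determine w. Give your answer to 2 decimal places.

u(102,41) = u(63.7,49.7) means w·102 + (1−w)·41 = w·63.7 + (1−w)·49.7.
w·(102−63.7) = (1−w)·(49.7−41), i.e. w·38.3 = (1−w)·8.7.
So w/(1−w) = 8.7/38.3 = 0.2272, giving w = 8.7/(38.3+8.7) = 0.19.

w = 0.19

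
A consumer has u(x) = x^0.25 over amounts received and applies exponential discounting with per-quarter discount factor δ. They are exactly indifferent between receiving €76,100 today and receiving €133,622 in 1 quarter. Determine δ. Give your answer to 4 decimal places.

δ ≈ 0.8687

Equating discounted utilities: u(76100) = δ·u(133622) ⇒ δ = u(76100)/u(133622).
With u(x) = x^0.25: δ = 76100^0.25/133622^0.25 = (76100/133622)^0.25 = 0.86871.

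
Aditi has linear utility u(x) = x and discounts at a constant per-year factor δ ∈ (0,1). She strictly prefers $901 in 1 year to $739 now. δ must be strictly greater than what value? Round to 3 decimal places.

Under u(x) = x this choice says 739 < δ·901.
Dividing through by 901 gives δ > 0.82020.

δ > 0.820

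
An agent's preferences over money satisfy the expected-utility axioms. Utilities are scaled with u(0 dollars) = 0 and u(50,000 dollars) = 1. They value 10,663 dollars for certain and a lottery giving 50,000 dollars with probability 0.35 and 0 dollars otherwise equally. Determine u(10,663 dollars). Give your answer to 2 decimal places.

u(10,663 dollars) equals the lottery's expected utility: 0.35·1 + 0.65·0 = 0.35.

0.35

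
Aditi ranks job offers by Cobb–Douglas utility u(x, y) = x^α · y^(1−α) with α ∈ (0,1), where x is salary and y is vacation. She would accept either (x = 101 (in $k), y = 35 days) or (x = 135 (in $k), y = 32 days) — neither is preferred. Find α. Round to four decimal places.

α ≈ 0.2360

Set the two utilities equal: 101^α·35^(1−α) = 135^α·32^(1−α).
Rearrange to (101/135)^α = (32/35)^(1−α) and take logs: α·-0.2901543 = (1−α)·-0.0896122.
With A = -0.2901543 and B = -0.0896122: α·A = (1−α)·B, so α = B/(A+B) = -0.0896122/-0.3797665 ≈ 0.2360.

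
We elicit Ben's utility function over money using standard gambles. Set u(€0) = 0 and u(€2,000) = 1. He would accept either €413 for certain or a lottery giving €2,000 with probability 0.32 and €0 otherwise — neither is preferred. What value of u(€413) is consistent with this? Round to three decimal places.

By the standard-gamble method, u(€413) is just the indifference probability on the best outcome: 0.32.

0.320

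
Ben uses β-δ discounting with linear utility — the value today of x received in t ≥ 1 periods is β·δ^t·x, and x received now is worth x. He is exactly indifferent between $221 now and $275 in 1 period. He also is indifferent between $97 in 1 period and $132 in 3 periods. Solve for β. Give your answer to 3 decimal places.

β ≈ 0.937

From the later pair, β·δ^1·97 = β·δ^3·132; dividing through, δ^2 = 97/132 = 0.73485, so δ = 0.85723.
The first indifference: 221 = β·δ·275, so β = 221/(δ·275) = 221/(0.85723·275) ≈ 0.937.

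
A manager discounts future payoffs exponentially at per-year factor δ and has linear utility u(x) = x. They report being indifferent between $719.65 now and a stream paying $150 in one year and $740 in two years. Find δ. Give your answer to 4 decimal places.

δ ≈ 0.8900

Present value of the stream is 150·δ + 740·δ². Indifference gives 150δ + 740δ² = 719.65.
That is, 740δ² + 150δ − 719.65 = 0, a quadratic in δ.
δ = (−150 + √(150² + 4·740·719.65)) / (2·740) = (−150 + √2152664.00) / 1480 ≈ 0.8900.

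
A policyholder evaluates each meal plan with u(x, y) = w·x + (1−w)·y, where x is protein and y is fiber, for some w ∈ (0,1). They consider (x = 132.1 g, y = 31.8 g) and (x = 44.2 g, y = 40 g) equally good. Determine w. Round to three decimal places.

Equating utilities: w·132.1 + (1−w)·31.8 = w·44.2 + (1−w)·40.
w·(132.1−44.2) = (1−w)·(40−31.8), i.e. w·87.9 = (1−w)·8.2.
So w/(1−w) = 8.2/87.9 = 0.0933, giving w = 8.2/(87.9+8.2) = 0.085.

w = 0.085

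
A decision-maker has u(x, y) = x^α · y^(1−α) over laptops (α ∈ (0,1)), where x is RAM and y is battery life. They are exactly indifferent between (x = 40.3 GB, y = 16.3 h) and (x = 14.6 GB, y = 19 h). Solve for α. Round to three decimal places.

α ≈ 0.131

Set the two utilities equal: 40.3^α·16.3^(1−α) = 14.6^α·19^(1−α).
Taking logs: α·ln 40.3 + (1−α)·ln 16.3 = α·ln 14.6 + (1−α)·ln 19, i.e. α·1.015330 = (1−α)·0.153274.
So α/(1−α) = (0.153274)/(1.015330) = 0.150960, and α = 0.150960/1.150960 ≈ 0.131.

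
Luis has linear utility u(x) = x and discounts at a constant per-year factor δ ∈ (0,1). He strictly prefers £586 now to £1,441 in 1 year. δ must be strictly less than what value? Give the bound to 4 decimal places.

δ < 0.4067

Under u(x) = x this choice says 586 > δ·1441.
Dividing through by 1441 gives δ < 0.40666.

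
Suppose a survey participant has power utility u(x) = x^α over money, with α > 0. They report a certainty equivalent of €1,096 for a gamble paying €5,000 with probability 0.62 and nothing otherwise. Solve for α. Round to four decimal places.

EU(lottery) = 0.62·5000^α + 0.38·0 = 0.62·5000^α.
Equating: 1096^α = 0.62·5000^α, i.e. 0.2192^α = 0.62.
Take logs: α = ln 0.62 / ln(1096/5000) ≈ 0.314959.

α ≈ 0.3150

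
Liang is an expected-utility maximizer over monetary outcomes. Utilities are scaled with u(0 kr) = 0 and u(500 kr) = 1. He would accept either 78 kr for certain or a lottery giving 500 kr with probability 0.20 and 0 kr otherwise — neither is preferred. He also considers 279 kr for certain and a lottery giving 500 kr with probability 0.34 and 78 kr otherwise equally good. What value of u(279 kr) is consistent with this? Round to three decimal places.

0.472

First, u(78 kr) = 0.20·u(500 kr) + 0.80·u(0 kr) = 0.20.
Chaining: u(279 kr) = 0.34·1.00 + 0.66·0.20 = 0.4720.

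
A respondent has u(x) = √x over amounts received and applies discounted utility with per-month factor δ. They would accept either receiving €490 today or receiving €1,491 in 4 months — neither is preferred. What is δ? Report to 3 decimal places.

Indifference means u(490) = δ^4 · u(1491), so δ^4 = u(490)/u(1491).
Since u(x) = √x, δ^4 = √(490/1491) = 0.57327.
Taking the 4th root: δ = 0.57327^(1/4) ≈ 0.870.

δ ≈ 0.870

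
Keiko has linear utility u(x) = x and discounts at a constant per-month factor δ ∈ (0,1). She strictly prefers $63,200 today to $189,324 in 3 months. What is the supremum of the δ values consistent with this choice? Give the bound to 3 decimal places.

δ < 0.694

The preference means 63200 > δ^3·189324.
Dividing by 189324: δ^3 < 0.33382. Both sides are positive, so the cube root keeps the direction.
δ < (63200/189324)^(1/3) ≈ 0.694.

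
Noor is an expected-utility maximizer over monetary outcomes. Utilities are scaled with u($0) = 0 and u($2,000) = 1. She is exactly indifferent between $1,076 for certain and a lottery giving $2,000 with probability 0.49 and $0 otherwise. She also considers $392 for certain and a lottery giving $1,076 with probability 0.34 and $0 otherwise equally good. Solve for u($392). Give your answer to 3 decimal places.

First, u($1,076) = 0.49·u($2,000) + 0.51·u($0) = 0.49.
The second indifference gives u($392) = 0.34·u($1,076) + 0.66·u($0) = 0.34·0.49 + 0.66·0.00 = 0.1666.

0.167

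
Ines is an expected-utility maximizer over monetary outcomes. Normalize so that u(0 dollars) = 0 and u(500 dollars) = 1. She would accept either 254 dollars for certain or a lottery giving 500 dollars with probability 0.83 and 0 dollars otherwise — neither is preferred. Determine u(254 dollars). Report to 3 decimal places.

0.830

By the standard-gamble method, u(254 dollars) is just the indifference probability on the best outcome: 0.83.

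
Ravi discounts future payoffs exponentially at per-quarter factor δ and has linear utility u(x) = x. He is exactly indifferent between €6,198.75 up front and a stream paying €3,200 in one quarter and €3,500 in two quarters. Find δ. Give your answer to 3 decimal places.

The stream is worth 3200δ + 3500δ² today, so 3200δ + 3500δ² = 6198.75.
So 3500δ² + 3200δ − 6198.75 = 0.
The positive root is δ = [−3200 + √(3200² + 4·3500·6198.75)] / (2·3500) = (−3200 + 9850.000)/7000 ≈ 0.950.

δ ≈ 0.950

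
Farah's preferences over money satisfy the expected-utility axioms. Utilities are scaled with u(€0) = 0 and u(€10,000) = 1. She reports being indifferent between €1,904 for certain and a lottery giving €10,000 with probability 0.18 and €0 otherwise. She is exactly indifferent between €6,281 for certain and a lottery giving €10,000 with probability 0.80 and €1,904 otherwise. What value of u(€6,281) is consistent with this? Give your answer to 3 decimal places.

0.836

From the first indifference, u(€1,904) = 0.18·u(€10,000) + 0.82·u(€0) = 0.18·1 + 0.82·0 = 0.18.
The second indifference gives u(€6,281) = 0.80·u(€10,000) + 0.20·u(€1,904) = 0.80·1.00 + 0.20·0.18 = 0.8360.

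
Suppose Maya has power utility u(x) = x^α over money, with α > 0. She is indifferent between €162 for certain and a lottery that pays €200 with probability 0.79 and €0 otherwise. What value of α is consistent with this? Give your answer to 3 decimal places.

EU(lottery) = 0.79·200^α + 0.21·0 = 0.79·200^α.
Indifference: 162^α = 0.79·200^α, so (162/200)^α = 0.79.
Take logs: α = ln 0.79 / ln(162/200) ≈ 1.11865.

α ≈ 1.119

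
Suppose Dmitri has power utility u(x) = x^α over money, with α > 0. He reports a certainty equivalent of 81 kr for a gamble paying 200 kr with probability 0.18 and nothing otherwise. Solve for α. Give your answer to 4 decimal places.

α ≈ 1.8972

EU(lottery) = 0.18·200^α + 0.82·0 = 0.18·200^α.
Equating: 81^α = 0.18·200^α, i.e. 0.4050^α = 0.18.
Take logs: α = ln 0.18 / ln(81/200) ≈ 1.897177.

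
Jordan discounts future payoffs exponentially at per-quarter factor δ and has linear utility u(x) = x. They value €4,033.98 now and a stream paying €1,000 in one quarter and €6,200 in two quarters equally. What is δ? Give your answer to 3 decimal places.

Equating present values: 4033.98 = 1000δ + 6200δ².
So 6200δ² + 1000δ − 4033.98 = 0.
By the quadratic formula (taking the positive root), δ = (−1000 + √101042704.00) / 12400 ≈ 0.730.

δ ≈ 0.730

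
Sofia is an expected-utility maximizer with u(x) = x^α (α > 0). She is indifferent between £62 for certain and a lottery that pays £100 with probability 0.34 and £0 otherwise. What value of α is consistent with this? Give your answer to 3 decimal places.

α ≈ 2.257

The lottery's expected utility is 0.34·u(100) + 0.66·u(0) = 0.34·100^α (since u(0) = 0 for α > 0).
Setting u(62) equal to that: 62^α = 0.34·100^α ⇒ (62/100)^α = 0.34.
α = ln(0.34) / ln(62/100) = -1.078810/-0.478036 ≈ 2.257.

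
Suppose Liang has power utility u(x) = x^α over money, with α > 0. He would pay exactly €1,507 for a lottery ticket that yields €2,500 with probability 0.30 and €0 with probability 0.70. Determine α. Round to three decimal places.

The lottery's expected utility is 0.30·u(2500) + 0.70·u(0) = 0.30·2500^α (since u(0) = 0 for α > 0).
Setting u(1507) equal to that: 1507^α = 0.30·2500^α ⇒ (1507/2500)^α = 0.30.
Taking logs: α·ln(1507/2500) = ln(0.30), so α = -1.203973 / -0.506170 ≈ 2.379.

α ≈ 2.379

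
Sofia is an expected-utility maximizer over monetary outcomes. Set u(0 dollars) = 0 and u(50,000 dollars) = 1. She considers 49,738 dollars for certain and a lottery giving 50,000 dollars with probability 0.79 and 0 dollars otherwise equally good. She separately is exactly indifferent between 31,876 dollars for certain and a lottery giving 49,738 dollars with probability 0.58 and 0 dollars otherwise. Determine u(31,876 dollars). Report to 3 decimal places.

The first gamble pins u(49,738 dollars): it must equal 0.79·1 + 0.21·0 = 0.79.
Chaining: u(31,876 dollars) = 0.58·0.79 + 0.42·0.00 = 0.4582.

0.458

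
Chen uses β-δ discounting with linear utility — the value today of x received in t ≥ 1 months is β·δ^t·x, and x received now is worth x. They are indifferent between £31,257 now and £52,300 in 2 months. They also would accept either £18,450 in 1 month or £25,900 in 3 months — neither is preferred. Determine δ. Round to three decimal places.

The second indifference involves only future payoffs, so β cancels: β·δ^1·18450 = β·δ^3·25900, giving δ^2 = 18450/25900 = 0.71236, so δ = 0.84401.

δ ≈ 0.844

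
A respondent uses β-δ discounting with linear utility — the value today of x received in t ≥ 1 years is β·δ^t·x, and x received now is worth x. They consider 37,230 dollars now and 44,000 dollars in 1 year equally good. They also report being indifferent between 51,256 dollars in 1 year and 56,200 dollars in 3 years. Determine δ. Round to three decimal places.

From the later pair, β·δ^1·51256 = β·δ^3·56200; dividing through, δ^2 = 51256/56200 = 0.91203, so δ = 0.95500.

δ ≈ 0.955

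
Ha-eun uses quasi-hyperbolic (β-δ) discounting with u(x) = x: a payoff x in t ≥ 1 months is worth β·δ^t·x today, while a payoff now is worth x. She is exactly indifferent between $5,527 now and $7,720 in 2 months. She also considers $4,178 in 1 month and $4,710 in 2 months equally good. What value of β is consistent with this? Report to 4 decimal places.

β ≈ 0.9099

Both payoffs in the second observation are in the future, so β drops out: δ^1·4178 = δ^2·4710 ⇒ δ = 4178/4710 = 0.88705.
Substituting δ into 5527 = β·δ^2·7720: β = 5527/(6074.525) ≈ 0.9099.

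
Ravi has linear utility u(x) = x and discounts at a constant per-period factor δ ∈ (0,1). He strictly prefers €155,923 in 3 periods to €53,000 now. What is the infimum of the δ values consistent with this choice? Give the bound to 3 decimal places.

Under u(x) = x this choice says 53000 < δ^3·155923.
Hence δ^3 > 53000/155923 = 0.33991, and x ↦ x^(1/3) is increasing on (0,∞).
δ > (53000/155923)^(1/3) ≈ 0.698.

δ > 0.698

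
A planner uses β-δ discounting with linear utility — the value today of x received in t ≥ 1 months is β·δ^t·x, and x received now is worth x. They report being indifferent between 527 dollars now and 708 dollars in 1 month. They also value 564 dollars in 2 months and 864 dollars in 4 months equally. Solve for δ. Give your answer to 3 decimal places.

δ ≈ 0.808

The second indifference involves only future payoffs, so β cancels: β·δ^2·564 = β·δ^4·864, giving δ^2 = 564/864 = 0.65278, so δ = 0.80795.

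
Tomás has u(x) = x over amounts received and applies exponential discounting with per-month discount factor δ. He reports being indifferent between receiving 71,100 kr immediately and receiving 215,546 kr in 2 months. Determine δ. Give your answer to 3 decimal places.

δ ≈ 0.574

Equating discounted utilities: u(71100) = δ^2·u(215546) ⇒ δ^2 = u(71100)/u(215546).
With u(x) = x: δ^2 = 71100/215546 = 0.32986.
So δ = 0.32986^(1/2) ≈ 0.574.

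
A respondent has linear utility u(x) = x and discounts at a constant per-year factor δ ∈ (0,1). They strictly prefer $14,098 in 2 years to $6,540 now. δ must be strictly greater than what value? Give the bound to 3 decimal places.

δ > 0.681

Under u(x) = x this choice says 6540 < δ^2·14098.
Hence δ^2 > 6540/14098 = 0.46390, and x ↦ x^(1/2) is increasing on (0,∞).
δ > 0.46390^(1/2) = 0.681.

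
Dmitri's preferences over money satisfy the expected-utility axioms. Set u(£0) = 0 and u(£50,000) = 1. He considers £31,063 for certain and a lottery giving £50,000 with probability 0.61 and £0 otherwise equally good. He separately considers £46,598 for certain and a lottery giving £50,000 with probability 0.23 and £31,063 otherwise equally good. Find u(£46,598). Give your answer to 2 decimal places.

The first gamble pins u(£31,063): it must equal 0.61·1 + 0.39·0 = 0.61.
Chaining: u(£46,598) = 0.23·1.00 + 0.77·0.61 = 0.6997.

0.70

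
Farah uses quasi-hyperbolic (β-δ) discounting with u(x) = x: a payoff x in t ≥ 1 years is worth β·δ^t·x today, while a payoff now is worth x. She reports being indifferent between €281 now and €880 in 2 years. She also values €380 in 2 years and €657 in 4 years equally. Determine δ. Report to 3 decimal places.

The second indifference involves only future payoffs, so β cancels: β·δ^2·380 = β·δ^4·657, giving δ^2 = 380/657 = 0.57839, so δ = 0.76052.

δ ≈ 0.761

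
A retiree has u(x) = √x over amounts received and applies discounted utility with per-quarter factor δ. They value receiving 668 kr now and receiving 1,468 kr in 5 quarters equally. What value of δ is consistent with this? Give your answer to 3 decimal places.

δ ≈ 0.924

Equating discounted utilities: u(668) = δ^5·u(1468) ⇒ δ^5 = u(668)/u(1468).
Since u(x) = √x, δ^5 = √(668/1468) = 0.67457.
Taking the 5th root: δ = 0.67457^(1/5) ≈ 0.924.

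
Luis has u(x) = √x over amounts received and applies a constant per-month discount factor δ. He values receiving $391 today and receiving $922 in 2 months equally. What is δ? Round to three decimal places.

Equating discounted utilities: u(391) = δ^2·u(922) ⇒ δ^2 = u(391)/u(922).
Since u(x) = √x, δ^2 = √(391/922) = 0.65121.
Taking the square root: δ = 0.65121^(1/2) ≈ 0.807.

δ ≈ 0.807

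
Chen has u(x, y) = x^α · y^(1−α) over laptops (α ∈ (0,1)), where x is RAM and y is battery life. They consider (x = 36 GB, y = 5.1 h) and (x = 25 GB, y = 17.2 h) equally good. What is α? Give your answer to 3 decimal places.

α ≈ 0.769

Indifference: 36^α · 5.1^(1−α) = 25^α · 17.2^(1−α).
Rearrange to (36/25)^α = (17.2/5.1)^(1−α) and take logs: α·0.364643 = (1−α)·1.215669.
With A = 0.364643 and B = 1.215669: α·A = (1−α)·B, so α = B/(A+B) = 1.215669/1.580312 ≈ 0.769.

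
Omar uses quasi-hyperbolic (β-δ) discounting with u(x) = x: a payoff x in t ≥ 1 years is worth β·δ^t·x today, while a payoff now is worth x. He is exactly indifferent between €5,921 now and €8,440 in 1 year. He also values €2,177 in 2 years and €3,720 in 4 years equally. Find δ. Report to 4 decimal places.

δ ≈ 0.7650

Both payoffs in the second observation are in the future, so β drops out: δ^2·2177 = δ^4·3720 ⇒ δ^2 = 2177/3720 = 0.58522, so δ = 0.76499.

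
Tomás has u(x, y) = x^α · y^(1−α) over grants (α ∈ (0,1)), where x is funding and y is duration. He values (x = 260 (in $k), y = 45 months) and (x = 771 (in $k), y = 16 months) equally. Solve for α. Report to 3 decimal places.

Indifference: 260^α · 45^(1−α) = 771^α · 16^(1−α).
Taking logs: α·ln 260 + (1−α)·ln 45 = α·ln 771 + (1−α)·ln 16, i.e. α·-1.087007 = (1−α)·-1.034074.
With A = -1.087007 and B = -1.034074: α·A = (1−α)·B, so α = B/(A+B) = -1.034074/-2.121081 ≈ 0.488.

α ≈ 0.488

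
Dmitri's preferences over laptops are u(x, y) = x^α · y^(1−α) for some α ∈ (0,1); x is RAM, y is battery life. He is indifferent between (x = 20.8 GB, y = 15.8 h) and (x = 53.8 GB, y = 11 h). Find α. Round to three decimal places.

α ≈ 0.276

Indifference: 20.8^α · 15.8^(1−α) = 53.8^α · 11^(1−α).
(20.8/53.8)^α = (11/15.8)^(1−α); take logs: α·ln(20.8/53.8) = (1−α)·ln(11/15.8), i.e. α·-0.950320 = (1−α)·-0.362115.
With A = -0.950320 and B = -0.362115: α·A = (1−α)·B, so α = B/(A+B) = -0.362115/-1.312435 ≈ 0.276.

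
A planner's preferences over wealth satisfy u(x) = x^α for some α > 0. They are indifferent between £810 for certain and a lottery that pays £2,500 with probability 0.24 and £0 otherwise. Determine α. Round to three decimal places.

EU(lottery) = 0.24·2500^α + 0.76·0 = 0.24·2500^α.
Setting u(810) equal to that: 810^α = 0.24·2500^α ⇒ (810/2500)^α = 0.24.
Taking logs: α·ln(810/2500) = ln(0.24), so α = -1.427116 / -1.127012 ≈ 1.266.

α ≈ 1.266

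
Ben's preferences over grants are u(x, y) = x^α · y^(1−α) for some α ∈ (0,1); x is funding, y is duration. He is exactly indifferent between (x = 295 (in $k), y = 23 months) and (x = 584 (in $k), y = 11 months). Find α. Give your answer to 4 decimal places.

Indifference: 295^α · 23^(1−α) = 584^α · 11^(1−α).
(295/584)^α = (11/23)^(1−α); take logs: α·ln(295/584) = (1−α)·ln(11/23), i.e. α·-0.6829256 = (1−α)·-0.7375989.
Thus α·(-1.4205245) = -0.7375989, so α = -0.7375989/-1.4205245 ≈ 0.5192.

α ≈ 0.5192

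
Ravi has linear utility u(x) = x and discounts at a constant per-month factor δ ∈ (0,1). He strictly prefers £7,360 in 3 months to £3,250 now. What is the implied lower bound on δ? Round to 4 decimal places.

Comparing present values: 3250 < δ^3·7360.
Dividing by 7360: δ^3 > 0.44158. Both sides are positive, so the cube root keeps the direction.
δ > (3250/7360)^(1/3) ≈ 0.7615.

δ > 0.7615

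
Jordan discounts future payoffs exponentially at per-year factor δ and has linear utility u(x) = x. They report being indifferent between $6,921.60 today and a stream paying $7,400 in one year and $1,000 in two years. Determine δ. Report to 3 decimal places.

δ ≈ 0.840

Present value of the stream is 7400·δ + 1000·δ². Indifference gives 7400δ + 1000δ² = 6921.60.
That is, 1000δ² + 7400δ − 6921.60 = 0, a quadratic in δ.
δ = (−7400 + √(7400² + 4·1000·6921.60)) / (2·1000) = (−7400 + √82446400.00) / 2000 ≈ 0.840.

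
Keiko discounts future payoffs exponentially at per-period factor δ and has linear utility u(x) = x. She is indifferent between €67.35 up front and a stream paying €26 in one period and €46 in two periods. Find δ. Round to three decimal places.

Equating present values: 67.35 = 26δ + 46δ².
Rearranged: 46δ² + 26δ − 67.35 = 0.
By the quadratic formula (taking the positive root), δ = (−26 + √13068.40) / 92 ≈ 0.960.

δ ≈ 0.960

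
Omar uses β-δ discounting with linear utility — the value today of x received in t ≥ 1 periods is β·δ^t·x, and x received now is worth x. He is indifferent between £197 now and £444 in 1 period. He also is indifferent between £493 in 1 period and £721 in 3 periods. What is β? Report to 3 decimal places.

Both payoffs in the second observation are in the future, so β drops out: δ^1·493 = δ^3·721 ⇒ δ^2 = 493/721 = 0.68377, so δ = 0.82691.
Now use the now-vs-future pair: 197 = β·δ·444 gives β = 197/(0.82691·444) ≈ 0.537.

β ≈ 0.537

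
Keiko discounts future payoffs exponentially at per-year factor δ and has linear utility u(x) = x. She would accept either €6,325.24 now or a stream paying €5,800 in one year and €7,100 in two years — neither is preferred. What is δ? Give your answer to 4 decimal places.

Present value of the stream is 5800·δ + 7100·δ². Indifference gives 5800δ + 7100δ² = 6325.24.
That is, 7100δ² + 5800δ − 6325.24 = 0, a quadratic in δ.
The positive root is δ = [−5800 + √(5800² + 4·7100·6325.24)] / (2·7100) = (−5800 + 14604.000)/14200 ≈ 0.6200.

δ ≈ 0.6200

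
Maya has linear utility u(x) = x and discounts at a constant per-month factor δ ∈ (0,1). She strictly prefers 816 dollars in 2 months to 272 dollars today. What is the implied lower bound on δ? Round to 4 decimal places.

δ > 0.5774

Comparing present values: 272 < δ^2·816.
Hence δ^2 > 272/816 = 0.33333, and x ↦ x^(1/2) is increasing on (0,∞).
δ > (272/816)^(1/2) ≈ 0.5774.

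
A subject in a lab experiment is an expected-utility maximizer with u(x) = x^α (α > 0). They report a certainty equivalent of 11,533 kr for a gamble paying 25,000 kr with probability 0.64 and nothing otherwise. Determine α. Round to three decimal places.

Since u(0) = 0, the lottery's EU is 0.64·25000^α.
Equating: 11533^α = 0.64·25000^α, i.e. 0.4613^α = 0.64.
Taking logs: α·ln(11533/25000) = ln(0.64), so α = -0.446287 / -0.773663 ≈ 0.577.

α ≈ 0.577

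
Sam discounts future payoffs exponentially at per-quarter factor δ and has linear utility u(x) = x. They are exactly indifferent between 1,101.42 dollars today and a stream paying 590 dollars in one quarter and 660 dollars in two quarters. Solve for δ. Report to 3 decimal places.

δ ≈ 0.920

Equating present values: 1101.42 = 590δ + 660δ².
That is, 660δ² + 590δ − 1101.42 = 0, a quadratic in δ.
The positive root is δ = [−590 + √(590² + 4·660·1101.42)] / (2·660) = (−590 + 1804.397)/1320 ≈ 0.920.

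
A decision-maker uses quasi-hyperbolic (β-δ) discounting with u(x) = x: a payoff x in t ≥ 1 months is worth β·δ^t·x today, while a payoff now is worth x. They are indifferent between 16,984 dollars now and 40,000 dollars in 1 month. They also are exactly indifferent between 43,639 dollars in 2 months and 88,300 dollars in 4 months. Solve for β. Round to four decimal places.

β ≈ 0.6040

The second indifference involves only future payoffs, so β cancels: β·δ^2·43639 = β·δ^4·88300, giving δ^2 = 43639/88300 = 0.49421, so δ = 0.70300.
The first indifference: 16984 = β·δ·40000, so β = 16984/(δ·40000) = 16984/(0.70300·40000) ≈ 0.6040.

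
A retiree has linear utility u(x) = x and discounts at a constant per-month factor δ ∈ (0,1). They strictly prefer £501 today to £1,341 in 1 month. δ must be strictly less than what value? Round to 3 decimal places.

Under u(x) = x this choice says 501 > δ·1341.
Dividing through by 1341 gives δ < 0.37360.

δ < 0.374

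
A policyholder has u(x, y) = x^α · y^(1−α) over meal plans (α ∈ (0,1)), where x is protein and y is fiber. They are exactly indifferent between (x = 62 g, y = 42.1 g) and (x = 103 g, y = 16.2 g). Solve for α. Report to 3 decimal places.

The Cobb–Douglas utilities coincide, so 62^α·42.1^(1−α) = 103^α·16.2^(1−α).
Taking logs: α·ln 62 + (1−α)·ln 42.1 = α·ln 103 + (1−α)·ln 16.2, i.e. α·-0.507595 = (1−α)·-0.955036.
So α/(1−α) = (-0.955036)/(-0.507595) = 1.881492, and α = 1.881492/2.881492 ≈ 0.653.

α ≈ 0.653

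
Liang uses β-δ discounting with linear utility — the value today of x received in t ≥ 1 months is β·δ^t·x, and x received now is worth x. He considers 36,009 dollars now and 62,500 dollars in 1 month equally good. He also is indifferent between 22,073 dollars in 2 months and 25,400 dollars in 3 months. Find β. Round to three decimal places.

From the later pair, β·δ^2·22073 = β·δ^3·25400; dividing through, δ = 22073/25400 = 0.86902.
Now use the now-vs-future pair: 36009 = β·δ·62500 gives β = 36009/(0.86902·62500) ≈ 0.663.

β ≈ 0.663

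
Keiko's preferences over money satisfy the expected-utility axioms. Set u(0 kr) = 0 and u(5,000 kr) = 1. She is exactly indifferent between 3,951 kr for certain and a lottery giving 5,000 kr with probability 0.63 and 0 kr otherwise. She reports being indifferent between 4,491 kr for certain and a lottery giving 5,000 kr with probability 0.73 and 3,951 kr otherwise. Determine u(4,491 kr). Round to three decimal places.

The first gamble pins u(3,951 kr): it must equal 0.63·1 + 0.37·0 = 0.63.
Chaining: u(4,491 kr) = 0.73·1.00 + 0.27·0.63 = 0.9001.

0.900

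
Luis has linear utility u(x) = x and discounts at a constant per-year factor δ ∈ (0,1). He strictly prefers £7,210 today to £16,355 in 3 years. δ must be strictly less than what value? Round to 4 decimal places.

δ < 0.7611

The preference means 7210 > δ^3·16355.
Dividing by 16355: δ^3 < 0.44084. Both sides are positive, so the cube root keeps the direction.
δ < 0.44084^(1/3) = 0.7611.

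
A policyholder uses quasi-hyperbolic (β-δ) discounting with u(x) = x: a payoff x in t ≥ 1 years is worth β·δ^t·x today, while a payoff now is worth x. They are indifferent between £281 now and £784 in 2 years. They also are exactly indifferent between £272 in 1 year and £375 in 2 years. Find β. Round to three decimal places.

The second indifference involves only future payoffs, so β cancels: β·δ^1·272 = β·δ^2·375, giving δ = 272/375 = 0.72533.
The first indifference: 281 = β·δ^2·784, so β = 281/(δ^2·784) = 281/(0.52611·784) ≈ 0.681.

β ≈ 0.681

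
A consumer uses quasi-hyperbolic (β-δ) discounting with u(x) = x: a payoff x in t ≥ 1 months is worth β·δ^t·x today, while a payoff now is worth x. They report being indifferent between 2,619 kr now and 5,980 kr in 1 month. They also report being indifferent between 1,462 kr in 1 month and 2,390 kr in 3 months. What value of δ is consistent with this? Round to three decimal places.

From the later pair, β·δ^1·1462 = β·δ^3·2390; dividing through, δ^2 = 1462/2390 = 0.61172, so δ = 0.78212.

δ ≈ 0.782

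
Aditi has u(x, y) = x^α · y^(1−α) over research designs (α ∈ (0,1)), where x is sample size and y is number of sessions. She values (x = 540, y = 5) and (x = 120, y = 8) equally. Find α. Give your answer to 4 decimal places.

α ≈ 0.2381

Indifference: 540^α · 5^(1−α) = 120^α · 8^(1−α).
(540/120)^α = (8/5)^(1−α); take logs: α·ln(540/120) = (1−α)·ln(8/5), i.e. α·1.5040774 = (1−α)·0.4700036.
Thus α·(1.9740810) = 0.4700036, so α = 0.4700036/1.9740810 ≈ 0.2381.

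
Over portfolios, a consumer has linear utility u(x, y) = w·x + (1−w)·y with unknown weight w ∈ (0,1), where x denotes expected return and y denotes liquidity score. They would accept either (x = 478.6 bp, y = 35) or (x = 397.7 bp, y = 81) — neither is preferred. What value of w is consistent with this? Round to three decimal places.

w = 0.362

u(478.6,35) = u(397.7,81) means w·478.6 + (1−w)·35 = w·397.7 + (1−w)·81.
Collecting terms: w·80.9 = (1−w)·46.
The marginal rate of substitution is 46/80.9, so w = 46/(80.9+46) = 0.362.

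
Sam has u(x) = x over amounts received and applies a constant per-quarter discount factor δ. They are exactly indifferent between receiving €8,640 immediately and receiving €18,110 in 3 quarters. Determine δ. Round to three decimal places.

δ ≈ 0.781

The payoff in 3 quarters is discounted by δ^3, so u(8640) = δ^3·u(18110) and δ^3 = u(8640)/u(18110).
With u(x) = x: δ^3 = 8640/18110 = 0.47708.
Hence δ = (0.47708)^(1/3) = 0.78139.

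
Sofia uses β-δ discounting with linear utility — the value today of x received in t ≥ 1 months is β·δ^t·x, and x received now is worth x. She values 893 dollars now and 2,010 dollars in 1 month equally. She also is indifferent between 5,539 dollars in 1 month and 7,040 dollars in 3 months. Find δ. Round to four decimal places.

Both payoffs in the second observation are in the future, so β drops out: δ^1·5539 = δ^3·7040 ⇒ δ^2 = 5539/7040 = 0.78679, so δ = 0.88701.

δ ≈ 0.8870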